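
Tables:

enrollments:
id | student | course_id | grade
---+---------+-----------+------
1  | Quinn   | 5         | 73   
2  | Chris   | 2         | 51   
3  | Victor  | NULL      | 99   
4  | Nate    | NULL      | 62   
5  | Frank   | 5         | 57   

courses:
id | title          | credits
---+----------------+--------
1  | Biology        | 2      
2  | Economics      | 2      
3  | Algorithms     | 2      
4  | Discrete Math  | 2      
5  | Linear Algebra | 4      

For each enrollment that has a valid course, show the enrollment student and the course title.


INNER JOIN keeps only enrollments rows whose course_id matches an id in courses. Walk through each enrollment:
  - enrollment 1 (Quinn): course_id=5 -> matches Linear Algebra
  - enrollment 2 (Chris): course_id=2 -> matches Economics
  - enrollment 3 (Victor): course_id=NULL, no match -> dropped
  - enrollment 4 (Nate): course_id=NULL, no match -> dropped
  - enrollment 5 (Frank): course_id=5 -> matches Linear Algebra
So 2 of 5 rows are dropped.

SQL:
SELECT a.student, b.title AS course
FROM enrollments a
INNER JOIN courses b ON a.course_id = b.id

Result:
student | course        
--------+---------------
Quinn   | Linear Algebra
Chris   | Economics     
Frank   | Linear Algebra


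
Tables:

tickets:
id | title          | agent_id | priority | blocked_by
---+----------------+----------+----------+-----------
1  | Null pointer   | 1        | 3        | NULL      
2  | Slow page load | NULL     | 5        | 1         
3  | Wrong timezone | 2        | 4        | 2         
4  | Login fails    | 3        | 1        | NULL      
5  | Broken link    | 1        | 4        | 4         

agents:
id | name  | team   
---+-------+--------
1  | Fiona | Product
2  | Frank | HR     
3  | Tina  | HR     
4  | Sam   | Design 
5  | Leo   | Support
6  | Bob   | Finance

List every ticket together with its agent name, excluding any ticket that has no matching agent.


INNER JOIN keeps only tickets rows whose agent_id matches an id in agents. Walk through each ticket:
  - ticket 1 (Null pointer): agent_id=1 -> matches Fiona
  - ticket 2 (Slow page load): agent_id=NULL, no match -> dropped
  - ticket 3 (Wrong timezone): agent_id=2 -> matches Frank
  - ticket 4 (Login fails): agent_id=3 -> matches Tina
  - ticket 5 (Broken link): agent_id=1 -> matches Fiona
So 1 of 5 rows is dropped.

SQL:
SELECT a.title, b.name AS agent
FROM tickets a
INNER JOIN agents b ON a.agent_id = b.id

Result:
title          | agent
---------------+------
Null pointer   | Fiona
Wrong timezone | Frank
Login fails    | Tina 
Broken link    | Fiona


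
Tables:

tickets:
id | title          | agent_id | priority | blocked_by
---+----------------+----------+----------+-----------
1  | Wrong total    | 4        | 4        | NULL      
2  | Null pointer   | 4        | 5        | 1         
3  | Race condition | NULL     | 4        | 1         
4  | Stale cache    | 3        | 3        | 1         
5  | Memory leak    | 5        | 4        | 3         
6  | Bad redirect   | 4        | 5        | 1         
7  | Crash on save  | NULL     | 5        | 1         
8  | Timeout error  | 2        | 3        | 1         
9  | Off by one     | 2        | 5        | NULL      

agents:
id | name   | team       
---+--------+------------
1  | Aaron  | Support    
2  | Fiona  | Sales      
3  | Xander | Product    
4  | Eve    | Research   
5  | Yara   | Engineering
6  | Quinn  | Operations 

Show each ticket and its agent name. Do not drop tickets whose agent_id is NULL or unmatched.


LEFT JOIN keeps every row from tickets (the left table); where agent_id has no match in agents, the agent columns become NULL. Walk through each ticket:
  - ticket 1 (Wrong total): agent_id=4 -> matches Eve
  - ticket 2 (Null pointer): agent_id=4 -> matches Eve
  - ticket 3 (Race condition): agent_id=NULL, no match -> kept with NULL
  - ticket 4 (Stale cache): agent_id=3 -> matches Xander
  - ticket 5 (Memory leak): agent_id=5 -> matches Yara
  - ticket 6 (Bad redirect): agent_id=4 -> matches Eve
  - ticket 7 (Crash on save): agent_id=NULL, no match -> kept with NULL
  - ticket 8 (Timeout error): agent_id=2 -> matches Fiona
  - ticket 9 (Off by one): agent_id=2 -> matches Fiona
All 9 rows appear; 2 have NULL agent.

SQL:
SELECT a.title, b.name AS agent
FROM tickets a
LEFT JOIN agents b ON a.agent_id = b.id

Result:
title          | agent 
---------------+-------
Wrong total    | Eve   
Null pointer   | Eve   
Race condition | NULL  
Stale cache    | Xander
Memory leak    | Yara  
Bad redirect   | Eve   
Crash on save  | NULL  
Timeout error  | Fiona 
Off by one     | Fiona 


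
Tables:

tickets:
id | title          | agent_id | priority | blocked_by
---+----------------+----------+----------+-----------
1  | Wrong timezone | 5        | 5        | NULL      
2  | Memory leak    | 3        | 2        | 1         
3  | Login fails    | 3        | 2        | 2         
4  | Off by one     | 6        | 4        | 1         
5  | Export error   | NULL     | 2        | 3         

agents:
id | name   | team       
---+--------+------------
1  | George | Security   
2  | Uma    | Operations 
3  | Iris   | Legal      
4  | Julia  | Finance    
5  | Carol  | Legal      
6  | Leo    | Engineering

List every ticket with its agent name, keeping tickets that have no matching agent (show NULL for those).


LEFT JOIN keeps every row from tickets (the left table); where agent_id has no match in agents, the agent columns become NULL. Walk through each ticket:
  - ticket 1 (Wrong timezone): agent_id=5 -> matches Carol
  - ticket 2 (Memory leak): agent_id=3 -> matches Iris
  - ticket 3 (Login fails): agent_id=3 -> matches Iris
  - ticket 4 (Off by one): agent_id=6 -> matches Leo
  - ticket 5 (Export error): agent_id=NULL, no match -> kept with NULL
All 5 rows appear; 1 has NULL agent.

SQL:
SELECT a.title, b.name AS agent
FROM tickets a
LEFT JOIN agents b ON a.agent_id = b.id

Result:
title          | agent
---------------+------
Wrong timezone | Carol
Memory leak    | Iris 
Login fails    | Iris 
Off by one     | Leo  
Export error   | NULL 


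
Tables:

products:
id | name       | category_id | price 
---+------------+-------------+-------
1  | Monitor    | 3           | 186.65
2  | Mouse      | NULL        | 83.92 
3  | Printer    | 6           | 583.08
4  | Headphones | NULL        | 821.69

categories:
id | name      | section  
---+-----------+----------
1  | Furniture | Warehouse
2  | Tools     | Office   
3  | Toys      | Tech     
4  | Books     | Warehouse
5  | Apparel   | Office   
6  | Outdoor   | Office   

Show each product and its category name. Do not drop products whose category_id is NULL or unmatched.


LEFT JOIN keeps every row from products (the left table); where category_id has no match in categories, the category columns become NULL. Walk through each product:
  - product 1 (Monitor): category_id=3 -> matches Toys
  - product 2 (Mouse): category_id=NULL, no match -> kept with NULL
  - product 3 (Printer): category_id=6 -> matches Outdoor
  - product 4 (Headphones): category_id=NULL, no match -> kept with NULL
All 4 rows appear; 2 have NULL category.

SQL:
SELECT a.name, b.name AS category
FROM products a
LEFT JOIN categories b ON a.category_id = b.id

Result:
name       | category
-----------+---------
Monitor    | Toys    
Mouse      | NULL    
Printer    | Outdoor 
Headphones | NULL    


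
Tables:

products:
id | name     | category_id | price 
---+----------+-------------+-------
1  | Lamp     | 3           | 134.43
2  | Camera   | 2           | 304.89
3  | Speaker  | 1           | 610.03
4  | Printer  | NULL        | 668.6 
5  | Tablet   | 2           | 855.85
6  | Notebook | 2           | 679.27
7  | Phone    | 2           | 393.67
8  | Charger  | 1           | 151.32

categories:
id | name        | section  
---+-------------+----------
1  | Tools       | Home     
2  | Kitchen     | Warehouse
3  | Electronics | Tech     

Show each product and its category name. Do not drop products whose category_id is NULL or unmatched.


LEFT JOIN keeps every row from products (the left table); where category_id has no match in categories, the category columns become NULL. Walk through each product:
  - product 1 (Lamp): category_id=3 -> matches Electronics
  - product 2 (Camera): category_id=2 -> matches Kitchen
  - product 3 (Speaker): category_id=1 -> matches Tools
  - product 4 (Printer): category_id=NULL, no match -> kept with NULL
  - product 5 (Tablet): category_id=2 -> matches Kitchen
  - product 6 (Notebook): category_id=2 -> matches Kitchen
  - product 7 (Phone): category_id=2 -> matches Kitchen
  - product 8 (Charger): category_id=1 -> matches Tools
All 8 rows appear; 1 has NULL category.

SQL:
SELECT a.name, b.name AS category
FROM products a
LEFT JOIN categories b ON a.category_id = b.id

Result:
name     | category   
---------+------------
Lamp     | Electronics
Camera   | Kitchen    
Speaker  | Tools      
Printer  | NULL       
Tablet   | Kitchen    
Notebook | Kitchen    
Phone    | Kitchen    
Charger  | Tools      


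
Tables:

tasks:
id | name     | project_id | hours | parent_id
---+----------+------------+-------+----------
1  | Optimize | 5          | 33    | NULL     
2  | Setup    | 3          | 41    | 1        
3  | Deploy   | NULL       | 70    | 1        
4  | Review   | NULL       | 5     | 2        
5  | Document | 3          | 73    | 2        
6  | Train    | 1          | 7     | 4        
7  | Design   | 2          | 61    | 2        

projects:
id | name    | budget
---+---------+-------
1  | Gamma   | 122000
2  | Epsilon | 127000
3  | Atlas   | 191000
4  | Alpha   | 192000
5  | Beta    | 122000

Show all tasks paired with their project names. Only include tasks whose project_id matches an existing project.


INNER JOIN keeps only tasks rows whose project_id matches an id in projects. Walk through each task:
  - task 1 (Optimize): project_id=5 -> matches Beta
  - task 2 (Setup): project_id=3 -> matches Atlas
  - task 3 (Deploy): project_id=NULL, no match -> dropped
  - task 4 (Review): project_id=NULL, no match -> dropped
  - task 5 (Document): project_id=3 -> matches Atlas
  - task 6 (Train): project_id=1 -> matches Gamma
  - task 7 (Design): project_id=2 -> matches Epsilon
So 2 of 7 rows are dropped.

SQL:
SELECT a.name, b.name AS project
FROM tasks a
INNER JOIN projects b ON a.project_id = b.id

Result:
name     | project
---------+--------
Optimize | Beta   
Setup    | Atlas  
Document | Atlas  
Train    | Gamma  
Design   | Epsilon


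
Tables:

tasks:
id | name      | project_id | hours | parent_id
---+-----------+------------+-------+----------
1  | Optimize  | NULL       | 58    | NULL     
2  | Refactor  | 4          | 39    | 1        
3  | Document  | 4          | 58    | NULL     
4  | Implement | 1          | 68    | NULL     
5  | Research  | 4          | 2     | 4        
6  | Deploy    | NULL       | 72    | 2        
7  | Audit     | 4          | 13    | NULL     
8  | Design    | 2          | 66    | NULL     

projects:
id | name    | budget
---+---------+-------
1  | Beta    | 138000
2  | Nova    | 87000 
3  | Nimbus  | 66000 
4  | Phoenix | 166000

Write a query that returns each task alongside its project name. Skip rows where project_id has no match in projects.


INNER JOIN keeps only tasks rows whose project_id matches an id in projects. Walk through each task:
  - task 1 (Optimize): project_id=NULL, no match -> dropped
  - task 2 (Refactor): project_id=4 -> matches Phoenix
  - task 3 (Document): project_id=4 -> matches Phoenix
  - task 4 (Implement): project_id=1 -> matches Beta
  - task 5 (Research): project_id=4 -> matches Phoenix
  - task 6 (Deploy): project_id=NULL, no match -> dropped
  - task 7 (Audit): project_id=4 -> matches Phoenix
  - task 8 (Design): project_id=2 -> matches Nova
So 2 of 8 rows are dropped.

SQL:
SELECT a.name, b.name AS project
FROM tasks a
INNER JOIN projects b ON a.project_id = b.id

Result:
name      | project
----------+--------
Refactor  | Phoenix
Document  | Phoenix
Implement | Beta   
Research  | Phoenix
Audit     | Phoenix
Design    | Nova   


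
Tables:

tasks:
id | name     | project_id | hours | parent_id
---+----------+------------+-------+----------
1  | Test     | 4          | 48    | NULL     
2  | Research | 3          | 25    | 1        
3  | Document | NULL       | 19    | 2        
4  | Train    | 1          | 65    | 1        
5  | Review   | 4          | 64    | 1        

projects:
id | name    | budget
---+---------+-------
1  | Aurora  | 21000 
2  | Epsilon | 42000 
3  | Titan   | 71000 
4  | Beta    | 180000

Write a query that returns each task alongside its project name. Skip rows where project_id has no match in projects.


INNER JOIN keeps only tasks rows whose project_id matches an id in projects. Walk through each task:
  - task 1 (Test): project_id=4 -> matches Beta
  - task 2 (Research): project_id=3 -> matches Titan
  - task 3 (Document): project_id=NULL, no match -> dropped
  - task 4 (Train): project_id=1 -> matches Aurora
  - task 5 (Review): project_id=4 -> matches Beta
So 1 of 5 rows is dropped.

SQL:
SELECT a.name, b.name AS project
FROM tasks a
INNER JOIN projects b ON a.project_id = b.id

Result:
name     | project
---------+--------
Test     | Beta   
Research | Titan  
Train    | Aurora 
Review   | Beta   


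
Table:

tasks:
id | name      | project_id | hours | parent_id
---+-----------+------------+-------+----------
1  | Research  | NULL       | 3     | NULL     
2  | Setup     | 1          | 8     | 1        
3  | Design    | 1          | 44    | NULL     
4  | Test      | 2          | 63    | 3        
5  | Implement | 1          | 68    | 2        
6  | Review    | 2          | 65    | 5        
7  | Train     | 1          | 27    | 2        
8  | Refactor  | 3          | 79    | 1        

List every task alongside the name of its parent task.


This is a self-join: tasks is joined to a second copy of itself, matching each row's parent_id to another row's id. Use LEFT JOIN so rows with parent_id=NULL are kept.
  - task 1 (Research): parent_id=NULL -> NULL
  - task 2 (Setup): parent_id=1 -> Research
  - task 3 (Design): parent_id=NULL -> NULL
  - task 4 (Test): parent_id=3 -> Design
  - task 5 (Implement): parent_id=2 -> Setup
  - task 6 (Review): parent_id=5 -> Implement
  - task 7 (Train): parent_id=2 -> Setup
  - task 8 (Refactor): parent_id=1 -> Research

SQL:
SELECT a.name AS item, b.name AS parent
FROM tasks a
LEFT JOIN tasks b ON a.parent_id = b.id

Result:
item      | parent   
----------+----------
Research  | NULL     
Setup     | Research 
Design    | NULL     
Test      | Design   
Implement | Setup    
Review    | Implement
Train     | Setup    
Refactor  | Research 


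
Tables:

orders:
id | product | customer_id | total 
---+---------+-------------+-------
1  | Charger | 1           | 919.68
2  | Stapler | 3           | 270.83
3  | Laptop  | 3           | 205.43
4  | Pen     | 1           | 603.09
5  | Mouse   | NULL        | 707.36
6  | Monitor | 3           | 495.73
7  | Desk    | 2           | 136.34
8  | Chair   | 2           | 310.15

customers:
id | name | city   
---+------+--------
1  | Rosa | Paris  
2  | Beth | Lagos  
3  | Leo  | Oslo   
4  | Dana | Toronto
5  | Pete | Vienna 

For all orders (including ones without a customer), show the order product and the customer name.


LEFT JOIN keeps every row from orders (the left table); where customer_id has no match in customers, the customer columns become NULL. Walk through each order:
  - order 1 (Charger): customer_id=1 -> matches Rosa
  - order 2 (Stapler): customer_id=3 -> matches Leo
  - order 3 (Laptop): customer_id=3 -> matches Leo
  - order 4 (Pen): customer_id=1 -> matches Rosa
  - order 5 (Mouse): customer_id=NULL, no match -> kept with NULL
  - order 6 (Monitor): customer_id=3 -> matches Leo
  - order 7 (Desk): customer_id=2 -> matches Beth
  - order 8 (Chair): customer_id=2 -> matches Beth
All 8 rows appear; 1 has NULL customer.

SQL:
SELECT a.product, b.name AS customer
FROM orders a
LEFT JOIN customers b ON a.customer_id = b.id

Result:
product | customer
--------+---------
Charger | Rosa    
Stapler | Leo     
Laptop  | Leo     
Pen     | Rosa    
Mouse   | NULL    
Monitor | Leo     
Desk    | Beth    
Chair   | Beth    


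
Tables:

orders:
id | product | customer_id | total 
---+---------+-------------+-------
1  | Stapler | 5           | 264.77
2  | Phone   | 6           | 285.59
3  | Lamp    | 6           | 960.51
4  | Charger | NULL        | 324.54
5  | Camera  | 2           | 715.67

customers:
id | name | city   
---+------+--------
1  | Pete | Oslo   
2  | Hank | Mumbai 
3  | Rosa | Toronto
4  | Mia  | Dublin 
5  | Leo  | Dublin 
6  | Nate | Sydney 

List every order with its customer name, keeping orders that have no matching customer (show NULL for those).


LEFT JOIN keeps every row from orders (the left table); where customer_id has no match in customers, the customer columns become NULL. Walk through each order:
  - order 1 (Stapler): customer_id=5 -> matches Leo
  - order 2 (Phone): customer_id=6 -> matches Nate
  - order 3 (Lamp): customer_id=6 -> matches Nate
  - order 4 (Charger): customer_id=NULL, no match -> kept with NULL
  - order 5 (Camera): customer_id=2 -> matches Hank
All 5 rows appear; 1 has NULL customer.

SQL:
SELECT a.product, b.name AS customer
FROM orders a
LEFT JOIN customers b ON a.customer_id = b.id

Result:
product | customer
--------+---------
Stapler | Leo     
Phone   | Nate    
Lamp    | Nate    
Charger | NULL    
Camera  | Hank    


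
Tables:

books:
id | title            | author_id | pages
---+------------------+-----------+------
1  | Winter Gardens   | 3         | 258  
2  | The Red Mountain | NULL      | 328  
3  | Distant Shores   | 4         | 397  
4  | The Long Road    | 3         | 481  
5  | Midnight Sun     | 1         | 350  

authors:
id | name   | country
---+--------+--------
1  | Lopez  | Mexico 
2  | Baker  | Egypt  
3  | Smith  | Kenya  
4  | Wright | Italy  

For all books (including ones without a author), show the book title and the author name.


LEFT JOIN keeps every row from books (the left table); where author_id has no match in authors, the author columns become NULL. Walk through each book:
  - book 1 (Winter Gardens): author_id=3 -> matches Smith
  - book 2 (The Red Mountain): author_id=NULL, no match -> kept with NULL
  - book 3 (Distant Shores): author_id=4 -> matches Wright
  - book 4 (The Long Road): author_id=3 -> matches Smith
  - book 5 (Midnight Sun): author_id=1 -> matches Lopez
All 5 rows appear; 1 has NULL author.

SQL:
SELECT a.title, b.name AS author
FROM books a
LEFT JOIN authors b ON a.author_id = b.id

Result:
title            | author
-----------------+-------
Winter Gardens   | Smith 
The Red Mountain | NULL  
Distant Shores   | Wright
The Long Road    | Smith 
Midnight Sun     | Lopez 


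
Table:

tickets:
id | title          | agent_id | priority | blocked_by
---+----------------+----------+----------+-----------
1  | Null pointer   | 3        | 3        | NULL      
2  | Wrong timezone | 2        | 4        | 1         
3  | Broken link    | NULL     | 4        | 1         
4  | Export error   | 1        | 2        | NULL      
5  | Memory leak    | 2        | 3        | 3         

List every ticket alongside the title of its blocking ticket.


This is a self-join: tickets is joined to a second copy of itself, matching each row's blocked_by to another row's id. Use LEFT JOIN so rows with blocked_by=NULL are kept.
  - ticket 1 (Null pointer): blocked_by=NULL -> NULL
  - ticket 2 (Wrong timezone): blocked_by=1 -> Null pointer
  - ticket 3 (Broken link): blocked_by=1 -> Null pointer
  - ticket 4 (Export error): blocked_by=NULL -> NULL
  - ticket 5 (Memory leak): blocked_by=3 -> Broken link

SQL:
SELECT a.title AS item, b.title AS blocked_by
FROM tickets a
LEFT JOIN tickets b ON a.blocked_by = b.id

Result:
item           | blocked_by  
---------------+-------------
Null pointer   | NULL        
Wrong timezone | Null pointer
Broken link    | Null pointer
Export error   | NULL        
Memory leak    | Broken link 


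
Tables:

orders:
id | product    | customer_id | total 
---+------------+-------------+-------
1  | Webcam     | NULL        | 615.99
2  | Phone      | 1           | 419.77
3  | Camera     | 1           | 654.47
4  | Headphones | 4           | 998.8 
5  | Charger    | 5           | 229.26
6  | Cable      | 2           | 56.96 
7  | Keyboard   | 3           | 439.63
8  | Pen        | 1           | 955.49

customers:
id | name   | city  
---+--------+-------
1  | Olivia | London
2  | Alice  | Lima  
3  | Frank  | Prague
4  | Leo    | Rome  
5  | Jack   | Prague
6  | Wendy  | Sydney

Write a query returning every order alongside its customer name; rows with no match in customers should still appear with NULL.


LEFT JOIN keeps every row from orders (the left table); where customer_id has no match in customers, the customer columns become NULL. Walk through each order:
  - order 1 (Webcam): customer_id=NULL, no match -> kept with NULL
  - order 2 (Phone): customer_id=1 -> matches Olivia
  - order 3 (Camera): customer_id=1 -> matches Olivia
  - order 4 (Headphones): customer_id=4 -> matches Leo
  - order 5 (Charger): customer_id=5 -> matches Jack
  - order 6 (Cable): customer_id=2 -> matches Alice
  - order 7 (Keyboard): customer_id=3 -> matches Frank
  - order 8 (Pen): customer_id=1 -> matches Olivia
All 8 rows appear; 1 has NULL customer.

SQL:
SELECT a.product, b.name AS customer
FROM orders a
LEFT JOIN customers b ON a.customer_id = b.id

Result:
product    | customer
-----------+---------
Webcam     | NULL    
Phone      | Olivia  
Camera     | Olivia  
Headphones | Leo     
Charger    | Jack    
Cable      | Alice   
Keyboard   | Frank   
Pen        | Olivia  


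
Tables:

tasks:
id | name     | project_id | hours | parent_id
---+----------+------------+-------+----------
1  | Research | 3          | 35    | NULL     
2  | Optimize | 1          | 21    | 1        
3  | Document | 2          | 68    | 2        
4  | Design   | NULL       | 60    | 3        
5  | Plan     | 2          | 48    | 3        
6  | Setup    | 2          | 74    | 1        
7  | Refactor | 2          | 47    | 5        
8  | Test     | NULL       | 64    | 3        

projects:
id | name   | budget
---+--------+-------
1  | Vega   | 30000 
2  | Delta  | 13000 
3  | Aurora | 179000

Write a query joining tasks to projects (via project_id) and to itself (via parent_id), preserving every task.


Two LEFT JOINs from the same base table tasks: one to projects via project_id, one to tasks itself via parent_id. Both are LEFT so every task is preserved.
Match against projects:
  - task 1 (Research): project_id=3 -> matches Aurora
  - task 2 (Optimize): project_id=1 -> matches Vega
  - task 3 (Document): project_id=2 -> matches Delta
  - task 4 (Design): project_id=NULL, no match -> kept with NULL
  - task 5 (Plan): project_id=2 -> matches Delta
  - task 6 (Setup): project_id=2 -> matches Delta
  - task 7 (Refactor): project_id=2 -> matches Delta
  - task 8 (Test): project_id=NULL, no match -> kept with NULL
Match against tasks (self):
  - task 1 (Research): parent_id=NULL -> NULL
  - task 2 (Optimize): parent_id=1 -> Research
  - task 3 (Document): parent_id=2 -> Optimize
  - task 4 (Design): parent_id=3 -> Document
  - task 5 (Plan): parent_id=3 -> Document
  - task 6 (Setup): parent_id=1 -> Research
  - task 7 (Refactor): parent_id=5 -> Plan
  - task 8 (Test): parent_id=3 -> Document

SQL:
SELECT a.name, b.name AS project, c.name AS parent
FROM tasks a
LEFT JOIN projects b ON a.project_id = b.id
LEFT JOIN tasks c ON a.parent_id = c.id

Result:
name     | project | parent  
---------+---------+---------
Research | Aurora  | NULL    
Optimize | Vega    | Research
Document | Delta   | Optimize
Design   | NULL    | Document
Plan     | Delta   | Document
Setup    | Delta   | Research
Refactor | Delta   | Plan    
Test     | NULL    | Document


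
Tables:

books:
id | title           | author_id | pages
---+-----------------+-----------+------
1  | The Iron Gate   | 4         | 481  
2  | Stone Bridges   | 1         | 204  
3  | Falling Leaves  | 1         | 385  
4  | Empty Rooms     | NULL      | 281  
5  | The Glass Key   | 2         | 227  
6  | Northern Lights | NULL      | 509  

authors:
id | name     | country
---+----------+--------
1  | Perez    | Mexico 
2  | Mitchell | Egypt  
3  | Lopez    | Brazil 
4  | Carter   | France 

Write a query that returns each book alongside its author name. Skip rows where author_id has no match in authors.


INNER JOIN keeps only books rows whose author_id matches an id in authors. Walk through each book:
  - book 1 (The Iron Gate): author_id=4 -> matches Carter
  - book 2 (Stone Bridges): author_id=1 -> matches Perez
  - book 3 (Falling Leaves): author_id=1 -> matches Perez
  - book 4 (Empty Rooms): author_id=NULL, no match -> dropped
  - book 5 (The Glass Key): author_id=2 -> matches Mitchell
  - book 6 (Northern Lights): author_id=NULL, no match -> dropped
So 2 of 6 rows are dropped.

SQL:
SELECT a.title, b.name AS author
FROM books a
INNER JOIN authors b ON a.author_id = b.id

Result:
title          | author  
---------------+---------
The Iron Gate  | Carter  
Stone Bridges  | Perez   
Falling Leaves | Perez   
The Glass Key  | Mitchell


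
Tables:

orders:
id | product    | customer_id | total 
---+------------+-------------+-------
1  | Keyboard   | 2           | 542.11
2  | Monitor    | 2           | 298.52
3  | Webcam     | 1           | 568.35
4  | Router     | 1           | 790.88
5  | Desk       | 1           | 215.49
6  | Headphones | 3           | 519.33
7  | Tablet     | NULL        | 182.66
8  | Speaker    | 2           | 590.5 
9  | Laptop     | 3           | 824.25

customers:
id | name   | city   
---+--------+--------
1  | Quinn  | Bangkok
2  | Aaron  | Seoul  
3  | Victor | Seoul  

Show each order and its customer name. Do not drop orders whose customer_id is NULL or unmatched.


LEFT JOIN keeps every row from orders (the left table); where customer_id has no match in customers, the customer columns become NULL. Walk through each order:
  - order 1 (Keyboard): customer_id=2 -> matches Aaron
  - order 2 (Monitor): customer_id=2 -> matches Aaron
  - order 3 (Webcam): customer_id=1 -> matches Quinn
  - order 4 (Router): customer_id=1 -> matches Quinn
  - order 5 (Desk): customer_id=1 -> matches Quinn
  - order 6 (Headphones): customer_id=3 -> matches Victor
  - order 7 (Tablet): customer_id=NULL, no match -> kept with NULL
  - order 8 (Speaker): customer_id=2 -> matches Aaron
  - order 9 (Laptop): customer_id=3 -> matches Victor
All 9 rows appear; 1 has NULL customer.

SQL:
SELECT a.product, b.name AS customer
FROM orders a
LEFT JOIN customers b ON a.customer_id = b.id

Result:
product    | customer
-----------+---------
Keyboard   | Aaron   
Monitor    | Aaron   
Webcam     | Quinn   
Router     | Quinn   
Desk       | Quinn   
Headphones | Victor  
Tablet     | NULL    
Speaker    | Aaron   
Laptop     | Victor  


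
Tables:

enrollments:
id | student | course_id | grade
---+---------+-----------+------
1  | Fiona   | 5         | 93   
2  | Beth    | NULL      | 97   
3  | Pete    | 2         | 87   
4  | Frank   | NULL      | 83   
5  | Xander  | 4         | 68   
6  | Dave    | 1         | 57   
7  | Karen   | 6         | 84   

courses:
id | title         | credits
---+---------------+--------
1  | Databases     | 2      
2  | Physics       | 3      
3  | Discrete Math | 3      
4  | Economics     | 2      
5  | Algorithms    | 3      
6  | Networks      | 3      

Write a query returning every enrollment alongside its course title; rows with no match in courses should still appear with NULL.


LEFT JOIN keeps every row from enrollments (the left table); where course_id has no match in courses, the course columns become NULL. Walk through each enrollment:
  - enrollment 1 (Fiona): course_id=5 -> matches Algorithms
  - enrollment 2 (Beth): course_id=NULL, no match -> kept with NULL
  - enrollment 3 (Pete): course_id=2 -> matches Physics
  - enrollment 4 (Frank): course_id=NULL, no match -> kept with NULL
  - enrollment 5 (Xander): course_id=4 -> matches Economics
  - enrollment 6 (Dave): course_id=1 -> matches Databases
  - enrollment 7 (Karen): course_id=6 -> matches Networks
All 7 rows appear; 2 have NULL course.

SQL:
SELECT a.student, b.title AS course
FROM enrollments a
LEFT JOIN courses b ON a.course_id = b.id

Result:
student | course    
--------+-----------
Fiona   | Algorithms
Beth    | NULL      
Pete    | Physics   
Frank   | NULL      
Xander  | Economics 
Dave    | Databases 
Karen   | Networks  


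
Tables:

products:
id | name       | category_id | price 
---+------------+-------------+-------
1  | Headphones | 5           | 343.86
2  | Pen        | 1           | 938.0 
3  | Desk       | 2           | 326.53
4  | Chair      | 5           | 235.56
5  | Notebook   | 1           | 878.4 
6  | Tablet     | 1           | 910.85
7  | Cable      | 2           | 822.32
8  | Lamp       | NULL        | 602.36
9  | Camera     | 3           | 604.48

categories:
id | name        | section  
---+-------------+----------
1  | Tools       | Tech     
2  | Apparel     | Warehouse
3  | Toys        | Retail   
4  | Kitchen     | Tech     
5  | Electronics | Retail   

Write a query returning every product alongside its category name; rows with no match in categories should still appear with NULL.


LEFT JOIN keeps every row from products (the left table); where category_id has no match in categories, the category columns become NULL. Walk through each product:
  - product 1 (Headphones): category_id=5 -> matches Electronics
  - product 2 (Pen): category_id=1 -> matches Tools
  - product 3 (Desk): category_id=2 -> matches Apparel
  - product 4 (Chair): category_id=5 -> matches Electronics
  - product 5 (Notebook): category_id=1 -> matches Tools
  - product 6 (Tablet): category_id=1 -> matches Tools
  - product 7 (Cable): category_id=2 -> matches Apparel
  - product 8 (Lamp): category_id=NULL, no match -> kept with NULL
  - product 9 (Camera): category_id=3 -> matches Toys
All 9 rows appear; 1 has NULL category.

SQL:
SELECT a.name, b.name AS category
FROM products a
LEFT JOIN categories b ON a.category_id = b.id

Result:
name       | category   
-----------+------------
Headphones | Electronics
Pen        | Tools      
Desk       | Apparel    
Chair      | Electronics
Notebook   | Tools      
Tablet     | Tools      
Cable      | Apparel    
Lamp       | NULL       
Camera     | Toys       


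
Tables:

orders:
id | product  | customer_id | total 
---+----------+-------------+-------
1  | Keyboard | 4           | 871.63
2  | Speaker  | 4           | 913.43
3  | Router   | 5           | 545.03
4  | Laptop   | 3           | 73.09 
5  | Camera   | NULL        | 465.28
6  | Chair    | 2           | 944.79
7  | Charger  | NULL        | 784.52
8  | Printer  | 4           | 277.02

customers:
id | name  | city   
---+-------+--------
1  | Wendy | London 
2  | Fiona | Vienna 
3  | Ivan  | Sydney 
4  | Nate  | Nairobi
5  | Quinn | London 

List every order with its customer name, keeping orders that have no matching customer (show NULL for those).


LEFT JOIN keeps every row from orders (the left table); where customer_id has no match in customers, the customer columns become NULL. Walk through each order:
  - order 1 (Keyboard): customer_id=4 -> matches Nate
  - order 2 (Speaker): customer_id=4 -> matches Nate
  - order 3 (Router): customer_id=5 -> matches Quinn
  - order 4 (Laptop): customer_id=3 -> matches Ivan
  - order 5 (Camera): customer_id=NULL, no match -> kept with NULL
  - order 6 (Chair): customer_id=2 -> matches Fiona
  - order 7 (Charger): customer_id=NULL, no match -> kept with NULL
  - order 8 (Printer): customer_id=4 -> matches Nate
All 8 rows appear; 2 have NULL customer.

SQL:
SELECT a.product, b.name AS customer
FROM orders a
LEFT JOIN customers b ON a.customer_id = b.id

Result:
product  | customer
---------+---------
Keyboard | Nate    
Speaker  | Nate    
Router   | Quinn   
Laptop   | Ivan    
Camera   | NULL    
Chair    | Fiona   
Charger  | NULL    
Printer  | Nate    


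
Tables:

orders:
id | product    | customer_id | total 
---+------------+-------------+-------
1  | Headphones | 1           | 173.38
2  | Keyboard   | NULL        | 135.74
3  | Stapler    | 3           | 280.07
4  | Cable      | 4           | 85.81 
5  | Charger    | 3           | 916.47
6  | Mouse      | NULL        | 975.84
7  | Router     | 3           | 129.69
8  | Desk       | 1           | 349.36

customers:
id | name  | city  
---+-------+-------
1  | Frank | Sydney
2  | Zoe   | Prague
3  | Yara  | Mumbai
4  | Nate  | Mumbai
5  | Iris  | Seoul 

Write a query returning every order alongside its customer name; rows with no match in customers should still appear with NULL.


LEFT JOIN keeps every row from orders (the left table); where customer_id has no match in customers, the customer columns become NULL. Walk through each order:
  - order 1 (Headphones): customer_id=1 -> matches Frank
  - order 2 (Keyboard): customer_id=NULL, no match -> kept with NULL
  - order 3 (Stapler): customer_id=3 -> matches Yara
  - order 4 (Cable): customer_id=4 -> matches Nate
  - order 5 (Charger): customer_id=3 -> matches Yara
  - order 6 (Mouse): customer_id=NULL, no match -> kept with NULL
  - order 7 (Router): customer_id=3 -> matches Yara
  - order 8 (Desk): customer_id=1 -> matches Frank
All 8 rows appear; 2 have NULL customer.

SQL:
SELECT a.product, b.name AS customer
FROM orders a
LEFT JOIN customers b ON a.customer_id = b.id

Result:
product    | customer
-----------+---------
Headphones | Frank   
Keyboard   | NULL    
Stapler    | Yara    
Cable      | Nate    
Charger    | Yara    
Mouse      | NULL    
Router     | Yara    
Desk       | Frank   


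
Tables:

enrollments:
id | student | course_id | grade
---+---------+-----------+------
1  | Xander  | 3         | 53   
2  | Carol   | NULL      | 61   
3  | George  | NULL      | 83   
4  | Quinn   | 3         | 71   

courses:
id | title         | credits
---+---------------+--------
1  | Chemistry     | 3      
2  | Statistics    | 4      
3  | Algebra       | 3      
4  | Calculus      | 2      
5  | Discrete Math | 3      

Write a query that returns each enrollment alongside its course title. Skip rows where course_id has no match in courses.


INNER JOIN keeps only enrollments rows whose course_id matches an id in courses. Walk through each enrollment:
  - enrollment 1 (Xander): course_id=3 -> matches Algebra
  - enrollment 2 (Carol): course_id=NULL, no match -> dropped
  - enrollment 3 (George): course_id=NULL, no match -> dropped
  - enrollment 4 (Quinn): course_id=3 -> matches Algebra
So 2 of 4 rows are dropped.

SQL:
SELECT a.student, b.title AS course
FROM enrollments a
INNER JOIN courses b ON a.course_id = b.id

Result:
student | course 
--------+--------
Xander  | Algebra
Quinn   | Algebra


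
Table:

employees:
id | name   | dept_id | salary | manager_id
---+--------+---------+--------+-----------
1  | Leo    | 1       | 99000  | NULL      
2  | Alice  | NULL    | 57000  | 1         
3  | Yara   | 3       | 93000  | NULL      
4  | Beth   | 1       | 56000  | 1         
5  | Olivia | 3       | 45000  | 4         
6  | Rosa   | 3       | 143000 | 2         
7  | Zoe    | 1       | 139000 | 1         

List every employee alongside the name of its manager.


This is a self-join: employees is joined to a second copy of itself, matching each row's manager_id to another row's id. Use LEFT JOIN so rows with manager_id=NULL are kept.
  - employee 1 (Leo): manager_id=NULL -> NULL
  - employee 2 (Alice): manager_id=1 -> Leo
  - employee 3 (Yara): manager_id=NULL -> NULL
  - employee 4 (Beth): manager_id=1 -> Leo
  - employee 5 (Olivia): manager_id=4 -> Beth
  - employee 6 (Rosa): manager_id=2 -> Alice
  - employee 7 (Zoe): manager_id=1 -> Leo

SQL:
SELECT a.name AS item, b.name AS manager
FROM employees a
LEFT JOIN employees b ON a.manager_id = b.id

Result:
item   | manager
-------+--------
Leo    | NULL   
Alice  | Leo    
Yara   | NULL   
Beth   | Leo    
Olivia | Beth   
Rosa   | Alice  
Zoe    | Leo    


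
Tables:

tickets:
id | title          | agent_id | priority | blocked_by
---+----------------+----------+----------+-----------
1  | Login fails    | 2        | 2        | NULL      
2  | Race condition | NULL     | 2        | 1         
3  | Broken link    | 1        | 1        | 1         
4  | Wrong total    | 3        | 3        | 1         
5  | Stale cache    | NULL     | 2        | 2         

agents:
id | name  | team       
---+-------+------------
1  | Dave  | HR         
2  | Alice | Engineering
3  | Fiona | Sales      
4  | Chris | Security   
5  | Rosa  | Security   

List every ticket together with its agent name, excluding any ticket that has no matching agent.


INNER JOIN keeps only tickets rows whose agent_id matches an id in agents. Walk through each ticket:
  - ticket 1 (Login fails): agent_id=2 -> matches Alice
  - ticket 2 (Race condition): agent_id=NULL, no match -> dropped
  - ticket 3 (Broken link): agent_id=1 -> matches Dave
  - ticket 4 (Wrong total): agent_id=3 -> matches Fiona
  - ticket 5 (Stale cache): agent_id=NULL, no match -> dropped
So 2 of 5 rows are dropped.

SQL:
SELECT a.title, b.name AS agent
FROM tickets a
INNER JOIN agents b ON a.agent_id = b.id

Result:
title       | agent
------------+------
Login fails | Alice
Broken link | Dave 
Wrong total | Fiona


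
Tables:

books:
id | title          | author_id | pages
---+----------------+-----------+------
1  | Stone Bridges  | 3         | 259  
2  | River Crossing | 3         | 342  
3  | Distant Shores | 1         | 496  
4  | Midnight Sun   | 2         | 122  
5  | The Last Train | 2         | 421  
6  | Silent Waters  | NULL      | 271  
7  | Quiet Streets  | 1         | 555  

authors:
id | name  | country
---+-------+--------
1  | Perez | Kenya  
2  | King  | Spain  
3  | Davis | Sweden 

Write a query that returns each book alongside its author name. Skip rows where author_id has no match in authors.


INNER JOIN keeps only books rows whose author_id matches an id in authors. Walk through each book:
  - book 1 (Stone Bridges): author_id=3 -> matches Davis
  - book 2 (River Crossing): author_id=3 -> matches Davis
  - book 3 (Distant Shores): author_id=1 -> matches Perez
  - book 4 (Midnight Sun): author_id=2 -> matches King
  - book 5 (The Last Train): author_id=2 -> matches King
  - book 6 (Silent Waters): author_id=NULL, no match -> dropped
  - book 7 (Quiet Streets): author_id=1 -> matches Perez
So 1 of 7 rows is dropped.

SQL:
SELECT a.title, b.name AS author
FROM books a
INNER JOIN authors b ON a.author_id = b.id

Result:
title          | author
---------------+-------
Stone Bridges  | Davis 
River Crossing | Davis 
Distant Shores | Perez 
Midnight Sun   | King  
The Last Train | King  
Quiet Streets  | Perez 


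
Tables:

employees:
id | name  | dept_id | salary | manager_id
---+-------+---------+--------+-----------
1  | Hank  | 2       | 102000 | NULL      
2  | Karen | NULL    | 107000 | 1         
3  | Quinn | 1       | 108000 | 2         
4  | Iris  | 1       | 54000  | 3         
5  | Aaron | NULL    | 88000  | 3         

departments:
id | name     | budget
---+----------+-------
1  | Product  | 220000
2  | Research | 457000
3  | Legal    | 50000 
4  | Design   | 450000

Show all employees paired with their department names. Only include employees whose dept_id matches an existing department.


INNER JOIN keeps only employees rows whose dept_id matches an id in departments. Walk through each employee:
  - employee 1 (Hank): dept_id=2 -> matches Research
  - employee 2 (Karen): dept_id=NULL, no match -> dropped
  - employee 3 (Quinn): dept_id=1 -> matches Product
  - employee 4 (Iris): dept_id=1 -> matches Product
  - employee 5 (Aaron): dept_id=NULL, no match -> dropped
So 2 of 5 rows are dropped.

SQL:
SELECT a.name, b.name AS department
FROM employees a
INNER JOIN departments b ON a.dept_id = b.id

Result:
name  | department
------+-----------
Hank  | Research  
Quinn | Product   
Iris  | Product   


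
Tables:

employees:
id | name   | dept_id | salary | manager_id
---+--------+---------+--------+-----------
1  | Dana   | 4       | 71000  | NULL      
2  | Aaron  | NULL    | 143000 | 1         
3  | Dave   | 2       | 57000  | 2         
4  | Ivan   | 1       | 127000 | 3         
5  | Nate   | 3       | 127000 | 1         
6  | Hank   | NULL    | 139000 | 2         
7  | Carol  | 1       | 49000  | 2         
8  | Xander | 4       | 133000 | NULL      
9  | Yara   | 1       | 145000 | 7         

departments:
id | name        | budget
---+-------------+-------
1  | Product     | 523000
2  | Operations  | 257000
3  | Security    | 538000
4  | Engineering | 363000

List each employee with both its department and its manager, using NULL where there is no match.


Two LEFT JOINs from the same base table employees: one to departments via dept_id, one to employees itself via manager_id. Both are LEFT so every employee is preserved.
Match against departments:
  - employee 1 (Dana): dept_id=4 -> matches Engineering
  - employee 2 (Aaron): dept_id=NULL, no match -> kept with NULL
  - employee 3 (Dave): dept_id=2 -> matches Operations
  - employee 4 (Ivan): dept_id=1 -> matches Product
  - employee 5 (Nate): dept_id=3 -> matches Security
  - employee 6 (Hank): dept_id=NULL, no match -> kept with NULL
  - employee 7 (Carol): dept_id=1 -> matches Product
  - employee 8 (Xander): dept_id=4 -> matches Engineering
  - employee 9 (Yara): dept_id=1 -> matches Product
Match against employees (self):
  - employee 1 (Dana): manager_id=NULL -> NULL
  - employee 2 (Aaron): manager_id=1 -> Dana
  - employee 3 (Dave): manager_id=2 -> Aaron
  - employee 4 (Ivan): manager_id=3 -> Dave
  - employee 5 (Nate): manager_id=1 -> Dana
  - employee 6 (Hank): manager_id=2 -> Aaron
  - employee 7 (Carol): manager_id=2 -> Aaron
  - employee 8 (Xander): manager_id=NULL -> NULL
  - employee 9 (Yara): manager_id=7 -> Carol

SQL:
SELECT a.name, b.name AS department, c.name AS manager
FROM employees a
LEFT JOIN departments b ON a.dept_id = b.id
LEFT JOIN employees c ON a.manager_id = c.id

Result:
name   | department  | manager
-------+-------------+--------
Dana   | Engineering | NULL   
Aaron  | NULL        | Dana   
Dave   | Operations  | Aaron  
Ivan   | Product     | Dave   
Nate   | Security    | Dana   
Hank   | NULL        | Aaron  
Carol  | Product     | Aaron  
Xander | Engineering | NULL   
Yara   | Product     | Carol  
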